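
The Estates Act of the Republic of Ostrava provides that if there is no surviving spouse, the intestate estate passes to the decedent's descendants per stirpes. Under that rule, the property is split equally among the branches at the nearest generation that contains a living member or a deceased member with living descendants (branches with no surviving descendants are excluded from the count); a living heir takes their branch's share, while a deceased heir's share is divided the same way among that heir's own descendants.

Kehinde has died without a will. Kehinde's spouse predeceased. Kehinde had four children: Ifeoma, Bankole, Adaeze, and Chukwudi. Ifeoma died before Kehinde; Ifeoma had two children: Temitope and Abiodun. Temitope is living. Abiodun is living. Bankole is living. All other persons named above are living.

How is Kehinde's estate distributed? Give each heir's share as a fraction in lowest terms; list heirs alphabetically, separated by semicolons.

There is no surviving spouse, so the entire estate passes to Kehinde's descendants per stirpes.
The estate is divided into 4 equal shares of 1/4 among Ifeoma, Bankole, Adaeze, Chukwudi.
Ifeoma predeceased; the 1/4 allotted to Ifeoma's branch passes to Ifeoma's issue by representation.
The 1/4 is divided into 2 equal shares of 1/8 among Temitope, Abiodun.
Temitope is living and takes 1/8.
Abiodun is living and takes 1/8.
Bankole is living and takes 1/4.
Adaeze is living and takes 1/4.
Chukwudi is living and takes 1/4.

Abiodun 1/8; Adaeze 1/4; Bankole 1/4; Chukwudi 1/4; Temitope 1/8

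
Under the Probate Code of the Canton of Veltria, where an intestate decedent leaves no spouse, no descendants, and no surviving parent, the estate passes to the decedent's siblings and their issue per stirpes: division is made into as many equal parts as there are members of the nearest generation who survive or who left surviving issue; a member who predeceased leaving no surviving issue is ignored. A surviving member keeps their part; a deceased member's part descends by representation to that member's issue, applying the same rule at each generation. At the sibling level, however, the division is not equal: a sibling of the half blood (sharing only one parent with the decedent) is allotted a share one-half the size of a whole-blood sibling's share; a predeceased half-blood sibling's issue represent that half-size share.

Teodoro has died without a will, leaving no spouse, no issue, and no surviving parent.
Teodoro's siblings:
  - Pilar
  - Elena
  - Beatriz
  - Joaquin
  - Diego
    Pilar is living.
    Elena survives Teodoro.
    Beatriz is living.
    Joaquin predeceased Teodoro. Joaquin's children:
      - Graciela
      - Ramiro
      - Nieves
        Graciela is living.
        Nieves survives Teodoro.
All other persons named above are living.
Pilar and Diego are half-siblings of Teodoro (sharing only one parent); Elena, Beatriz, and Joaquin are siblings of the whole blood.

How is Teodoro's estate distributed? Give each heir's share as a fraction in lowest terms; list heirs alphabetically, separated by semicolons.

No spouse, descendants, or parent survives, so the estate passes to Teodoro's siblings per stirpes.
Half-blood siblings count for one-half the weight of whole-blood siblings at the initial division.
Dividing 1 in proportion to weights (total weight 4): Pilar (weight 1/2) → 1/8; Elena (weight 1) → 1/4; Beatriz (weight 1) → 1/4; Joaquin (weight 1) → 1/4; Diego (weight 1/2) → 1/8.
Pilar is living and takes 1/8.
Elena is living and takes 1/4.
Beatriz is living and takes 1/4.
Joaquin predeceased; the 1/4 allotted to Joaquin's branch passes to Joaquin's issue by representation.
The 1/4 is divided into 3 equal shares of 1/12 among Graciela, Ramiro, Nieves.
Graciela is living and takes 1/12.
Ramiro is living and takes 1/12.
Nieves is living and takes 1/12.
Diego is living and takes 1/8.

Beatriz 1/4; Diego 1/8; Elena 1/4; Graciela 1/12; Nieves 1/12; Pilar 1/8; Ramiro 1/12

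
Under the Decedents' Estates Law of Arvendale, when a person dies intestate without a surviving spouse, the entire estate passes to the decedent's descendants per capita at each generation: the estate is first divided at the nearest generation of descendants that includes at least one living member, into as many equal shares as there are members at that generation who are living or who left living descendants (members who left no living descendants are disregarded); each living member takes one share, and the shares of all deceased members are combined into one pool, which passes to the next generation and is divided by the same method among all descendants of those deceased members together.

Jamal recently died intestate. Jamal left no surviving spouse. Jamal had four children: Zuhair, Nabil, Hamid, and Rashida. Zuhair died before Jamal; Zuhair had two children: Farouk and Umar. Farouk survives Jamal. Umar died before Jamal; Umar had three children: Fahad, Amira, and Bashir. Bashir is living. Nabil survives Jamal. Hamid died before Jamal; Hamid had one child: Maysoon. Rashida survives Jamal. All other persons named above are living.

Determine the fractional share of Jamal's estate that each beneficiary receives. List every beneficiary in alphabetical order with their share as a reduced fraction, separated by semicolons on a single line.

Amira 1/18; Bashir 1/18; Fahad 1/18; Farouk 1/6; Maysoon 1/6; Nabil 1/4; Rashida 1/4

There is no surviving spouse, so the entire estate passes to Jamal's descendants per capita at each generation.
At generation 1 (Zuhair, Nabil, Hamid, Rashida) there are 4 shares of (1)/4 = 1/4 each.
Living: Nabil and Rashida — each takes 1/4.
Deceased: Zuhair and Hamid. Their combined 1/2 is pooled and carried to generation 2.
At generation 2 (Farouk, Umar, Maysoon) there are 3 shares of (1/2)/3 = 1/6 each.
Living: Farouk and Maysoon — each takes 1/6.
Deceased: Umar. That 1/6 share is carried to generation 3.
At generation 3 (Fahad, Amira, Bashir) there are 3 shares of (1/6)/3 = 1/18 each.
Living: Fahad, Amira, and Bashir — each takes 1/18.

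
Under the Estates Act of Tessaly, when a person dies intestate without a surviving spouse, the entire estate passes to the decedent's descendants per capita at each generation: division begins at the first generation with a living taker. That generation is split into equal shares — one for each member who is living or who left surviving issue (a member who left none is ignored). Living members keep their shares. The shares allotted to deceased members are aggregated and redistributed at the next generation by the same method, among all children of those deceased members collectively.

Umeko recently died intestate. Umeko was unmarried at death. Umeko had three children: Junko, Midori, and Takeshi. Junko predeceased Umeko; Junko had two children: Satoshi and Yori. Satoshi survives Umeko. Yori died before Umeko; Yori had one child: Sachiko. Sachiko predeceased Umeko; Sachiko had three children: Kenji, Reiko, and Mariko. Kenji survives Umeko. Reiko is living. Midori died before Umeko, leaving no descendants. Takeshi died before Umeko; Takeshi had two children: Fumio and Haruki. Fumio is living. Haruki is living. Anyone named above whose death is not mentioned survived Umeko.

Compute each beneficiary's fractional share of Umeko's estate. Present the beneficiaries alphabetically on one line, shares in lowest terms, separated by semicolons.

There is no surviving spouse, so the entire estate passes to Umeko's descendants per capita at each generation.
No one at generation 1 (Junko, Takeshi) is living; moving to the next generation.
At generation 2 (Satoshi, Yori, Fumio, Haruki) there are 4 shares of (1)/4 = 1/4 each.
Living: Satoshi, Fumio, and Haruki — each takes 1/4.
Deceased: Yori. That 1/4 share is carried to generation 3.
At generation 3 (Sachiko) there are 1 shares of (1/4)/1 = 1/4 each.
Deceased: Sachiko. That 1/4 share is carried to generation 4.
At generation 4 (Kenji, Reiko, Mariko) there are 3 shares of (1/4)/3 = 1/12 each.
Living: Kenji, Reiko, and Mariko — each takes 1/12.

Fumio 1/4; Haruki 1/4; Kenji 1/12; Mariko 1/12; Reiko 1/12; Satoshi 1/4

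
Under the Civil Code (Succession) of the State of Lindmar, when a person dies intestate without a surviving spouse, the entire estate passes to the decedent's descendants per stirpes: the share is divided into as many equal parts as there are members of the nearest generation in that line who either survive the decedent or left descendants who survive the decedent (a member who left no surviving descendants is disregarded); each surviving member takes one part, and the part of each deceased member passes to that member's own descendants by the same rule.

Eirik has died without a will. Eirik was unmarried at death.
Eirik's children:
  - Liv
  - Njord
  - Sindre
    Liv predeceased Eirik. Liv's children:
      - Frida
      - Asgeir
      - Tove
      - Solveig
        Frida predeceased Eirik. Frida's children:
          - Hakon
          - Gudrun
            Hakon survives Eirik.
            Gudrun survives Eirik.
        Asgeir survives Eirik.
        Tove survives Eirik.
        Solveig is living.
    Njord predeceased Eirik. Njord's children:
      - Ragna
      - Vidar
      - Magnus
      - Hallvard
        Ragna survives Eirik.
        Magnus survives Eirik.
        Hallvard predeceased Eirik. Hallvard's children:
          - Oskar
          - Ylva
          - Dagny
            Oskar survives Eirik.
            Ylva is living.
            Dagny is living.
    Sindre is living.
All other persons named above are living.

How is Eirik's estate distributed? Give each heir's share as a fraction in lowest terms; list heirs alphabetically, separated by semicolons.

There is no surviving spouse, so the entire estate passes to Eirik's descendants per stirpes.
The estate is divided into 3 equal shares of 1/3 among Liv, Njord, Sindre.
Liv predeceased; the 1/3 allotted to Liv's branch passes to Liv's issue by representation.
The 1/3 is divided into 4 equal shares of 1/12 among Frida, Asgeir, Tove, Solveig.
Frida predeceased; the 1/12 allotted to Frida's branch passes to Frida's issue by representation.
The 1/12 is divided into 2 equal shares of 1/24 among Hakon, Gudrun.
Hakon is living and takes 1/24.
Gudrun is living and takes 1/24.
Asgeir is living and takes 1/12.
Tove is living and takes 1/12.
Solveig is living and takes 1/12.
Njord predeceased; the 1/3 allotted to Njord's branch passes to Njord's issue by representation.
The 1/3 is divided into 4 equal shares of 1/12 among Ragna, Vidar, Magnus, Hallvard.
Ragna is living and takes 1/12.
Vidar is living and takes 1/12.
Magnus is living and takes 1/12.
Hallvard predeceased; the 1/12 allotted to Hallvard's branch passes to Hallvard's issue by representation.
The 1/12 is divided into 3 equal shares of 1/36 among Oskar, Ylva, Dagny.
Oskar is living and takes 1/36.
Ylva is living and takes 1/36.
Dagny is living and takes 1/36.
Sindre is living and takes 1/3.

Asgeir 1/12; Dagny 1/36; Gudrun 1/24; Hakon 1/24; Magnus 1/12; Oskar 1/36; Ragna 1/12; Sindre 1/3; Solveig 1/12; Tove 1/12; Vidar 1/12; Ylva 1/36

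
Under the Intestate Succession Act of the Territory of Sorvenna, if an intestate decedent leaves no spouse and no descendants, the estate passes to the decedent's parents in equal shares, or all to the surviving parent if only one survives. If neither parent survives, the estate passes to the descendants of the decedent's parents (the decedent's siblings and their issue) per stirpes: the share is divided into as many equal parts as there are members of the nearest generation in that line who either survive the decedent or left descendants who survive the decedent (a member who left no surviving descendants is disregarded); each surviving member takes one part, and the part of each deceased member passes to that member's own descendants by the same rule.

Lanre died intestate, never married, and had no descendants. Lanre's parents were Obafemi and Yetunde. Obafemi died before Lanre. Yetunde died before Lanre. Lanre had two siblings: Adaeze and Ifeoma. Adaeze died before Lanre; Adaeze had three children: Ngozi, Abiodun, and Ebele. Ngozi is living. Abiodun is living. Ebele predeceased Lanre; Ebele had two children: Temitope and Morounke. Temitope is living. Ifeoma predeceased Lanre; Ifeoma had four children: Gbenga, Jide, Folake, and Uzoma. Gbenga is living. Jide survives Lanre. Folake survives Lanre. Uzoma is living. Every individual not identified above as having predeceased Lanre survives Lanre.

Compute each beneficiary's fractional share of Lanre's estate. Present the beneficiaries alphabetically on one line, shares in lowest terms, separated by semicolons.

Abiodun 1/6; Folake 1/8; Gbenga 1/8; Jide 1/8; Morounke 1/12; Ngozi 1/6; Temitope 1/12; Uzoma 1/8

Neither parent survives and there are no descendants, so the estate passes to Lanre's siblings and their issue per stirpes.
The estate is divided into 2 equal shares of 1/2 among Adaeze, Ifeoma.
Adaeze predeceased; the 1/2 allotted to Adaeze's branch passes to Adaeze's issue by representation.
The 1/2 is divided into 3 equal shares of 1/6 among Ngozi, Abiodun, Ebele.
Ngozi is living and takes 1/6.
Abiodun is living and takes 1/6.
Ebele predeceased; the 1/6 allotted to Ebele's branch passes to Ebele's issue by representation.
The 1/6 is divided into 2 equal shares of 1/12 among Temitope, Morounke.
Temitope is living and takes 1/12.
Morounke is living and takes 1/12.
Ifeoma predeceased; the 1/2 allotted to Ifeoma's branch passes to Ifeoma's issue by representation.
The 1/2 is divided into 4 equal shares of 1/8 among Gbenga, Jide, Folake, Uzoma.
Gbenga is living and takes 1/8.
Jide is living and takes 1/8.
Folake is living and takes 1/8.
Uzoma is living and takes 1/8.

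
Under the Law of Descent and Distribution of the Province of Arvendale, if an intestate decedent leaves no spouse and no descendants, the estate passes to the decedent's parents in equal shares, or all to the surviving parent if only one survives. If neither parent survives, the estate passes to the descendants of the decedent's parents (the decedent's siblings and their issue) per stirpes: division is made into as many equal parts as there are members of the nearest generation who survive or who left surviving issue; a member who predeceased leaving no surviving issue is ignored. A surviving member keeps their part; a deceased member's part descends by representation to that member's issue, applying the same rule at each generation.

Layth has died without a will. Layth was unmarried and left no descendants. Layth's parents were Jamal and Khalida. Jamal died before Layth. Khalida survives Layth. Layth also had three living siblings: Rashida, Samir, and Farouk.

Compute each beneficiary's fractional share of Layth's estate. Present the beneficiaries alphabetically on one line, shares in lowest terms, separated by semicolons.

Khalida 1

Only one parent, Khalida, survives, so Khalida takes the entire estate. The siblings take nothing because a surviving parent has priority.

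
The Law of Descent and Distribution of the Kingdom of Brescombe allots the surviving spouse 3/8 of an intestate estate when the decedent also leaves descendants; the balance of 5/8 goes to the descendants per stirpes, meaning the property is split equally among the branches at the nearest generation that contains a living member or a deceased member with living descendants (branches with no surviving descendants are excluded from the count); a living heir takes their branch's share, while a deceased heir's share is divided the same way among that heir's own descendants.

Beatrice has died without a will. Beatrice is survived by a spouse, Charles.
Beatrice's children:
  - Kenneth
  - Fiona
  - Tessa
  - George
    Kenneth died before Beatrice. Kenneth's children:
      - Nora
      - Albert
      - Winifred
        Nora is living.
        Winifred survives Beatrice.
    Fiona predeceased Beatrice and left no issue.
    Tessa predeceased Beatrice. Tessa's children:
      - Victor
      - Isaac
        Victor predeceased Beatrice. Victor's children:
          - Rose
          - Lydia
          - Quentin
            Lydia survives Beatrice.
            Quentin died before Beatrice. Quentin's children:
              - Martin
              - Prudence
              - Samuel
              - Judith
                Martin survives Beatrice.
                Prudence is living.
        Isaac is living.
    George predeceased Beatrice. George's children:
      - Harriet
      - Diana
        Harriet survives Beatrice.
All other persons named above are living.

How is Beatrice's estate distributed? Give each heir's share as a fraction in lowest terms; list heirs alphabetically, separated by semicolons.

Albert 5/72; Charles 3/8; Diana 5/48; Harriet 5/48; Isaac 5/48; Judith 5/576; Lydia 5/144; Martin 5/576; Nora 5/72; Prudence 5/576; Rose 5/144; Samuel 5/576; Winifred 5/72

Charles, as surviving spouse, takes 3/8.
The remaining 5/8 passes to Beatrice's descendants per stirpes.
Fiona left no surviving issue, so that branch lapses and is disregarded.
The 5/8 is divided into 3 equal shares of 5/24 among Kenneth, Tessa, George.
Kenneth predeceased; the 5/24 allotted to Kenneth's branch passes to Kenneth's issue by representation.
The 5/24 is divided into 3 equal shares of 5/72 among Nora, Albert, Winifred.
Nora is living and takes 5/72.
Albert is living and takes 5/72.
Winifred is living and takes 5/72.
Tessa predeceased; the 5/24 allotted to Tessa's branch passes to Tessa's issue by representation.
The 5/24 is divided into 2 equal shares of 5/48 among Victor, Isaac.
Victor predeceased; the 5/48 allotted to Victor's branch passes to Victor's issue by representation.
The 5/48 is divided into 3 equal shares of 5/144 among Rose, Lydia, Quentin.
Rose is living and takes 5/144.
Lydia is living and takes 5/144.
Quentin predeceased; the 5/144 allotted to Quentin's branch passes to Quentin's issue by representation.
The 5/144 is divided into 4 equal shares of 5/576 among Martin, Prudence, Samuel, Judith.
Martin is living and takes 5/576.
Prudence is living and takes 5/576.
Samuel is living and takes 5/576.
Judith is living and takes 5/576.
Isaac is living and takes 5/48.
George predeceased; the 5/24 allotted to George's branch passes to George's issue by representation.
The 5/24 is divided into 2 equal shares of 5/48 among Harriet, Diana.
Harriet is living and takes 5/48.
Diana is living and takes 5/48.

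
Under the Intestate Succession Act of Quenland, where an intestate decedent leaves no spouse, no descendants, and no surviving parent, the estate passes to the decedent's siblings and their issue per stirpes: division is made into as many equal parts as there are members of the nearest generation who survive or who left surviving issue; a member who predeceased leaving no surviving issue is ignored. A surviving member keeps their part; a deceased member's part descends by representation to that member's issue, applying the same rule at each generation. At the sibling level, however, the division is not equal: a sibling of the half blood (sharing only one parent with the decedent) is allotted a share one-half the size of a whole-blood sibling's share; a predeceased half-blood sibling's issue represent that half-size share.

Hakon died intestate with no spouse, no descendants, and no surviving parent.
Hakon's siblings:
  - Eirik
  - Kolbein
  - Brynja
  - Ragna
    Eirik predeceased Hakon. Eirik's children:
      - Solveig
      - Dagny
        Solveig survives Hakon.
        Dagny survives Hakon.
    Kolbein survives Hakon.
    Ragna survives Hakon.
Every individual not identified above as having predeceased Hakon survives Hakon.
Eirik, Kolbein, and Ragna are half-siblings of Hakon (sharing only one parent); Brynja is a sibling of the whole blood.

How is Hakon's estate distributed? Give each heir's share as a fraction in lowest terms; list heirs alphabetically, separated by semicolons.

No spouse, descendants, or parent survives, so the estate passes to Hakon's siblings per stirpes.
Half-blood siblings count for one-half the weight of whole-blood siblings at the initial division.
Dividing 1 in proportion to weights (total weight 5/2): Eirik (weight 1/2) → 1/5; Kolbein (weight 1/2) → 1/5; Brynja (weight 1) → 2/5; Ragna (weight 1/2) → 1/5.
Eirik predeceased; the 1/5 allotted to Eirik's branch passes to Eirik's issue by representation.
The 1/5 is divided into 2 equal shares of 1/10 among Solveig, Dagny.
Solveig is living and takes 1/10.
Dagny is living and takes 1/10.
Kolbein is living and takes 1/5.
Brynja is living and takes 2/5.
Ragna is living and takes 1/5.

Brynja 2/5; Dagny 1/10; Kolbein 1/5; Ragna 1/5; Solveig 1/10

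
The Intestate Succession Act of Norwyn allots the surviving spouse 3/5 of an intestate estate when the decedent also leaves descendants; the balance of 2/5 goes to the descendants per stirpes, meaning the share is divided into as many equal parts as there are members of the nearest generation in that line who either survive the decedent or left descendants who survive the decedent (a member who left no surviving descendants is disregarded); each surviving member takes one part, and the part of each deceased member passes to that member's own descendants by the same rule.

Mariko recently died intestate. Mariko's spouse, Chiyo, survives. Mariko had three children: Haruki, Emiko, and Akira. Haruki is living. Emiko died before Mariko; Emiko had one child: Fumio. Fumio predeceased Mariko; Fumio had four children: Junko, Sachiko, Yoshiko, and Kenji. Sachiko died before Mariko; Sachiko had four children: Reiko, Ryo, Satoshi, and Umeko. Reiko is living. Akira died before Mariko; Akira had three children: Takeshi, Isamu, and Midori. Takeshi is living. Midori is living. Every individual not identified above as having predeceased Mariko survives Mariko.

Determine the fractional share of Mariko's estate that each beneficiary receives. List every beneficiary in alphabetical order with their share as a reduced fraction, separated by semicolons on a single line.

Chiyo 3/5; Haruki 2/15; Isamu 2/45; Junko 1/30; Kenji 1/30; Midori 2/45; Reiko 1/120; Ryo 1/120; Satoshi 1/120; Takeshi 2/45; Umeko 1/120; Yoshiko 1/30

Chiyo, as surviving spouse, takes 3/5.
The remaining 2/5 passes to Mariko's descendants per stirpes.
The 2/5 is divided into 3 equal shares of 2/15 among Haruki, Emiko, Akira.
Haruki is living and takes 2/15.
Emiko predeceased; the 2/15 allotted to Emiko's branch passes to Emiko's issue by representation.
Fumio's line is the sole branch at this level, so the full 2/15 passes to Fumio's issue by representation.
The 2/15 is divided into 4 equal shares of 1/30 among Junko, Sachiko, Yoshiko, Kenji.
Junko is living and takes 1/30.
Sachiko predeceased; the 1/30 allotted to Sachiko's branch passes to Sachiko's issue by representation.
The 1/30 is divided into 4 equal shares of 1/120 among Reiko, Ryo, Satoshi, Umeko.
Reiko is living and takes 1/120.
Ryo is living and takes 1/120.
Satoshi is living and takes 1/120.
Umeko is living and takes 1/120.
Yoshiko is living and takes 1/30.
Kenji is living and takes 1/30.
Akira predeceased; the 2/15 allotted to Akira's branch passes to Akira's issue by representation.
The 2/15 is divided into 3 equal shares of 2/45 among Takeshi, Isamu, Midori.
Takeshi is living and takes 2/45.
Isamu is living and takes 2/45.
Midori is living and takes 2/45.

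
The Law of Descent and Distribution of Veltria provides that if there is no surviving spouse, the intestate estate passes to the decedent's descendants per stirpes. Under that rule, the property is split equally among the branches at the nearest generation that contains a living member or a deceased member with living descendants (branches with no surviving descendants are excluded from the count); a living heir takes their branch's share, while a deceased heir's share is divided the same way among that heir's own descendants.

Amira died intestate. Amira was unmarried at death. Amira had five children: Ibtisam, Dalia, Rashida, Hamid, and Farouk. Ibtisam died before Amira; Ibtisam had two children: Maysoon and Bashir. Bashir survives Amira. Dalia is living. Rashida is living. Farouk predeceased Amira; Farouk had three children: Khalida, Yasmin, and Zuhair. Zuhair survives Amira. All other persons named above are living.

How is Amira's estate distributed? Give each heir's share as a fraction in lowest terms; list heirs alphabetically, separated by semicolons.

Bashir 1/10; Dalia 1/5; Hamid 1/5; Khalida 1/15; Maysoon 1/10; Rashida 1/5; Yasmin 1/15; Zuhair 1/15

There is no surviving spouse, so the entire estate passes to Amira's descendants per stirpes.
The estate is divided into 5 equal shares of 1/5 among Ibtisam, Dalia, Rashida, Hamid, Farouk.
Ibtisam predeceased; the 1/5 allotted to Ibtisam's branch passes to Ibtisam's issue by representation.
The 1/5 is divided into 2 equal shares of 1/10 among Maysoon, Bashir.
Maysoon is living and takes 1/10.
Bashir is living and takes 1/10.
Dalia is living and takes 1/5.
Rashida is living and takes 1/5.
Hamid is living and takes 1/5.
Farouk predeceased; the 1/5 allotted to Farouk's branch passes to Farouk's issue by representation.
The 1/5 is divided into 3 equal shares of 1/15 among Khalida, Yasmin, Zuhair.
Khalida is living and takes 1/15.
Yasmin is living and takes 1/15.
Zuhair is living and takes 1/15.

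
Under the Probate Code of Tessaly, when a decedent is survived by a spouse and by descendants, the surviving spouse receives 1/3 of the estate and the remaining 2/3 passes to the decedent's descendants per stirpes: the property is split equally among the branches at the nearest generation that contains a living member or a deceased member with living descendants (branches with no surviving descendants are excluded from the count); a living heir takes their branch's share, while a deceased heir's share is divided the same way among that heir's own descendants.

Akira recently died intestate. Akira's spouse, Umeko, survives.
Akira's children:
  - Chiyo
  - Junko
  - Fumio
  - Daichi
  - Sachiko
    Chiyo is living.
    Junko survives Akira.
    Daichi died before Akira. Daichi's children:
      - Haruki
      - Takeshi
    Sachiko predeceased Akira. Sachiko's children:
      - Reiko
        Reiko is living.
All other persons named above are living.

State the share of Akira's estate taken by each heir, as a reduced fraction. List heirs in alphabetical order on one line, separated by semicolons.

Umeko, as surviving spouse, takes 1/3.
The remaining 2/3 passes to Akira's descendants per stirpes.
The 2/3 is divided into 5 equal shares of 2/15 among Chiyo, Junko, Fumio, Daichi, Sachiko.
Chiyo is living and takes 2/15.
Junko is living and takes 2/15.
Fumio is living and takes 2/15.
Daichi predeceased; the 2/15 allotted to Daichi's branch passes to Daichi's issue by representation.
The 2/15 is divided into 2 equal shares of 1/15 among Haruki, Takeshi.
Haruki is living and takes 1/15.
Takeshi is living and takes 1/15.
Sachiko predeceased; the 2/15 allotted to Sachiko's branch passes to Sachiko's issue by representation.
Reiko is the sole taker at this level and receives the full 2/15.

Chiyo 2/15; Fumio 2/15; Haruki 1/15; Junko 2/15; Reiko 2/15; Takeshi 1/15; Umeko 1/3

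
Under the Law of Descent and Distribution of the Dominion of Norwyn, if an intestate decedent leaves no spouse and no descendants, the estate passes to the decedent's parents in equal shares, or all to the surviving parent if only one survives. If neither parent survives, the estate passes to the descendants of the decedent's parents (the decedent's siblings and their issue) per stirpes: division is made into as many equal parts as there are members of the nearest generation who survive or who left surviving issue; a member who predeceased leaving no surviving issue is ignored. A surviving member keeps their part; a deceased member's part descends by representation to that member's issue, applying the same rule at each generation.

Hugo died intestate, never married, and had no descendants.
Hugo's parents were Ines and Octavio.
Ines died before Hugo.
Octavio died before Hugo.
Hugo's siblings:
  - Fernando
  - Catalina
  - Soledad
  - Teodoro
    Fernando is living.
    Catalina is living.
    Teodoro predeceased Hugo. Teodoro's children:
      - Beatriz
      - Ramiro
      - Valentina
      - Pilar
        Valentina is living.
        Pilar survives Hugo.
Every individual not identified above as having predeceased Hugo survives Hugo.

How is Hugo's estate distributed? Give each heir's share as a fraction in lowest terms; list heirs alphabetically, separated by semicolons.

Beatriz 1/16; Catalina 1/4; Fernando 1/4; Pilar 1/16; Ramiro 1/16; Soledad 1/4; Valentina 1/16

Neither parent survives and there are no descendants, so the estate passes to Hugo's siblings and their issue per stirpes.
The estate is divided into 4 equal shares of 1/4 among Fernando, Catalina, Soledad, Teodoro.
Fernando is living and takes 1/4.
Catalina is living and takes 1/4.
Soledad is living and takes 1/4.
Teodoro predeceased; the 1/4 allotted to Teodoro's branch passes to Teodoro's issue by representation.
The 1/4 is divided into 4 equal shares of 1/16 among Beatriz, Ramiro, Valentina, Pilar.
Beatriz is living and takes 1/16.
Ramiro is living and takes 1/16.
Valentina is living and takes 1/16.
Pilar is living and takes 1/16.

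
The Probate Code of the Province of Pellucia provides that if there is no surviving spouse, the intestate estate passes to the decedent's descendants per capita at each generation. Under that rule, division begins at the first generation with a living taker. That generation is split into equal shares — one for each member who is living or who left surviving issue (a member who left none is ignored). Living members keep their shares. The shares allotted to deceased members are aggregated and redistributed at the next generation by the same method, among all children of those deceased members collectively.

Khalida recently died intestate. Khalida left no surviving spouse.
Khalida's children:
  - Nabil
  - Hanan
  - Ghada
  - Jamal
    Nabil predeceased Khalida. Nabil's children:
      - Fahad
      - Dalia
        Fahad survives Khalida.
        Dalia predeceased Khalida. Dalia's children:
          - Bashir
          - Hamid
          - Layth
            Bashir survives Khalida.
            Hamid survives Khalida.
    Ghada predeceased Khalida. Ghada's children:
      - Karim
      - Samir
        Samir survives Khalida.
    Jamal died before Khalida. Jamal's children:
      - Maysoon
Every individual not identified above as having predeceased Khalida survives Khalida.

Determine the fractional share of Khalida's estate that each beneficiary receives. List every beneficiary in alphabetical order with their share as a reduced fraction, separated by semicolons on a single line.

Bashir 1/20; Fahad 3/20; Hamid 1/20; Hanan 1/4; Karim 3/20; Layth 1/20; Maysoon 3/20; Samir 3/20

There is no surviving spouse, so the entire estate passes to Khalida's descendants per capita at each generation.
At generation 1 (Nabil, Hanan, Ghada, Jamal) there are 4 shares of (1)/4 = 1/4 each.
Living: Hanan — each takes 1/4.
Deceased: Nabil, Ghada, and Jamal. Their combined 3/4 is pooled and carried to generation 2.
At generation 2 (Fahad, Dalia, Karim, Samir, Maysoon) there are 5 shares of (3/4)/5 = 3/20 each.
Living: Fahad, Karim, Samir, and Maysoon — each takes 3/20.
Deceased: Dalia. That 3/20 share is carried to generation 3.
At generation 3 (Bashir, Hamid, Layth) there are 3 shares of (3/20)/3 = 1/20 each.
Living: Bashir, Hamid, and Layth — each takes 1/20.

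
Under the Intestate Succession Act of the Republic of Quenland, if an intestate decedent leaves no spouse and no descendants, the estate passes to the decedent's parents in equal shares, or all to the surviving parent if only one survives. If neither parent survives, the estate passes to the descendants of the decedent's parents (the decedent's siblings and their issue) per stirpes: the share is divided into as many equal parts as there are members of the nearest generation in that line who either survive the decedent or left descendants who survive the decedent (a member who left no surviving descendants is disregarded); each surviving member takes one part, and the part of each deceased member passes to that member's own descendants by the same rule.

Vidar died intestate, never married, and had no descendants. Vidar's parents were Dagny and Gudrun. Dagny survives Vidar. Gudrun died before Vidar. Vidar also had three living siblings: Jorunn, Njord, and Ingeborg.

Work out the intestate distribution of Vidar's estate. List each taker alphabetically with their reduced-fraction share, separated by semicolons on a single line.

Dagny 1

Only one parent, Dagny, survives, so Dagny takes the entire estate. The siblings take nothing because a surviving parent has priority.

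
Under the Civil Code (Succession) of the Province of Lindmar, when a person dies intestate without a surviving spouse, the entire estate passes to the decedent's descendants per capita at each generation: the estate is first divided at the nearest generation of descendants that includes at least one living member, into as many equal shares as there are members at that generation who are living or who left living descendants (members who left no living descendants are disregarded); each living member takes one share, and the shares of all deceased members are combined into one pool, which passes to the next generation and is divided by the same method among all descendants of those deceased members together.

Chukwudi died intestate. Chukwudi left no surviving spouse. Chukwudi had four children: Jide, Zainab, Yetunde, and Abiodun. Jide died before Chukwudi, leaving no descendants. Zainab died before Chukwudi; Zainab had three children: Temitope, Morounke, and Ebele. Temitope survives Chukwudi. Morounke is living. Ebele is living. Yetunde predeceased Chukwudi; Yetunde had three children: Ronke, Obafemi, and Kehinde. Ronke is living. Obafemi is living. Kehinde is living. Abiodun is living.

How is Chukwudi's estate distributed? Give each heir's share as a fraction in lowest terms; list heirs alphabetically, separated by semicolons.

There is no surviving spouse, so the entire estate passes to Chukwudi's descendants per capita at each generation.
At generation 1 (Zainab, Yetunde, Abiodun) there are 3 shares of (1)/3 = 1/3 each.
Living: Abiodun — each takes 1/3.
Deceased: Zainab and Yetunde. Their combined 2/3 is pooled and carried to generation 2.
At generation 2 (Temitope, Morounke, Ebele, Ronke, Obafemi, Kehinde) there are 6 shares of (2/3)/6 = 1/9 each.
Living: Temitope, Morounke, Ebele, Ronke, Obafemi, and Kehinde — each takes 1/9.

Abiodun 1/3; Ebele 1/9; Kehinde 1/9; Morounke 1/9; Obafemi 1/9; Ronke 1/9; Temitope 1/9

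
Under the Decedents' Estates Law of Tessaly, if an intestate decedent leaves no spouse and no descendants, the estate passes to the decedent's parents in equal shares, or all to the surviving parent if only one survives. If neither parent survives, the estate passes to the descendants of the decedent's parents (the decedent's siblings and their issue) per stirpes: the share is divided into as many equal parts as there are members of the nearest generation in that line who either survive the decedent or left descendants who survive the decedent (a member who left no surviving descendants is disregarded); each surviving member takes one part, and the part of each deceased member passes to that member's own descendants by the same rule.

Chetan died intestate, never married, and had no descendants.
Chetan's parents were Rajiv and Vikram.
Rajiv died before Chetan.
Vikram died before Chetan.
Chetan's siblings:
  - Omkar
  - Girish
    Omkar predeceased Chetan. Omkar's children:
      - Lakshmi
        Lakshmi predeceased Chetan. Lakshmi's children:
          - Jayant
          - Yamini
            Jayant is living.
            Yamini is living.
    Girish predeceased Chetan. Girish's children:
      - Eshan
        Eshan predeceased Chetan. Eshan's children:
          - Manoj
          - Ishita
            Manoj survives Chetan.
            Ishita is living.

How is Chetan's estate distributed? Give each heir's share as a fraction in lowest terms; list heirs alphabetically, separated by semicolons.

Ishita 1/4; Jayant 1/4; Manoj 1/4; Yamini 1/4

Neither parent survives and there are no descendants, so the estate passes to Chetan's siblings and their issue per stirpes.
The estate is divided into 2 equal shares of 1/2 among Omkar, Girish.
Omkar predeceased; the 1/2 allotted to Omkar's branch passes to Omkar's issue by representation.
Lakshmi's line is the sole branch at this level, so the full 1/2 passes to Lakshmi's issue by representation.
The 1/2 is divided into 2 equal shares of 1/4 among Jayant, Yamini.
Jayant is living and takes 1/4.
Yamini is living and takes 1/4.
Girish predeceased; the 1/2 allotted to Girish's branch passes to Girish's issue by representation.
Eshan's line is the sole branch at this level, so the full 1/2 passes to Eshan's issue by representation.
The 1/2 is divided into 2 equal shares of 1/4 among Manoj, Ishita.
Manoj is living and takes 1/4.
Ishita is living and takes 1/4.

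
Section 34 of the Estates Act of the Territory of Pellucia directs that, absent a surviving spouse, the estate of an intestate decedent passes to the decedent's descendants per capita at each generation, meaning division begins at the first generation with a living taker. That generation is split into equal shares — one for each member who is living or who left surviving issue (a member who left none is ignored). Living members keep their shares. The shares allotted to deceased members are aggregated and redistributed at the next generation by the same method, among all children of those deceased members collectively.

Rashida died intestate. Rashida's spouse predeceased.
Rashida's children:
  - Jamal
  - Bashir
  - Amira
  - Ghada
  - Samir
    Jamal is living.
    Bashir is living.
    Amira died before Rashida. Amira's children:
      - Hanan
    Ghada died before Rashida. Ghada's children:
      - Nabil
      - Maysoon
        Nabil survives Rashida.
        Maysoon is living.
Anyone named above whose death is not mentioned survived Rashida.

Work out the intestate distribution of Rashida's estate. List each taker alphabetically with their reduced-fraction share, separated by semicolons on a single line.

Bashir 1/5; Hanan 2/15; Jamal 1/5; Maysoon 2/15; Nabil 2/15; Samir 1/5

There is no surviving spouse, so the entire estate passes to Rashida's descendants per capita at each generation.
At generation 1 (Jamal, Bashir, Amira, Ghada, Samir) there are 5 shares of (1)/5 = 1/5 each.
Living: Jamal, Bashir, and Samir — each takes 1/5.
Deceased: Amira and Ghada. Their combined 2/5 is pooled and carried to generation 2.
At generation 2 (Hanan, Nabil, Maysoon) there are 3 shares of (2/5)/3 = 2/15 each.
Living: Hanan, Nabil, and Maysoon — each takes 2/15.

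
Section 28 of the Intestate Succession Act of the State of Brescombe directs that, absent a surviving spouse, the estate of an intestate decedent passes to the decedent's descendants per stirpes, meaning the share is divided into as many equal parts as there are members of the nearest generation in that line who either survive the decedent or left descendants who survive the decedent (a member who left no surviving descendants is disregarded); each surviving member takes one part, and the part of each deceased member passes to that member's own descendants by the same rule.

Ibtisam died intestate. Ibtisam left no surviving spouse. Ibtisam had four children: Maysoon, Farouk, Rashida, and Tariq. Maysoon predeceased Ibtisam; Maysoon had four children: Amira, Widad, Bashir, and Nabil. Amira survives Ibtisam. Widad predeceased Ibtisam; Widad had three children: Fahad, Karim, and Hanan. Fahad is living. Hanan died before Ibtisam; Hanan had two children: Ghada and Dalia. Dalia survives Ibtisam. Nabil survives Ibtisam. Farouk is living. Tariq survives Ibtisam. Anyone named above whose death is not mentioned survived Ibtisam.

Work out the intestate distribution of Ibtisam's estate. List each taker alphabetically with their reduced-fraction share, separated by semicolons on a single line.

Amira 1/16; Bashir 1/16; Dalia 1/96; Fahad 1/48; Farouk 1/4; Ghada 1/96; Karim 1/48; Nabil 1/16; Rashida 1/4; Tariq 1/4

There is no surviving spouse, so the entire estate passes to Ibtisam's descendants per stirpes.
The estate is divided into 4 equal shares of 1/4 among Maysoon, Farouk, Rashida, Tariq.
Maysoon predeceased; the 1/4 allotted to Maysoon's branch passes to Maysoon's issue by representation.
The 1/4 is divided into 4 equal shares of 1/16 among Amira, Widad, Bashir, Nabil.
Amira is living and takes 1/16.
Widad predeceased; the 1/16 allotted to Widad's branch passes to Widad's issue by representation.
The 1/16 is divided into 3 equal shares of 1/48 among Fahad, Karim, Hanan.
Fahad is living and takes 1/48.
Karim is living and takes 1/48.
Hanan predeceased; the 1/48 allotted to Hanan's branch passes to Hanan's issue by representation.
The 1/48 is divided into 2 equal shares of 1/96 among Ghada, Dalia.
Ghada is living and takes 1/96.
Dalia is living and takes 1/96.
Bashir is living and takes 1/16.
Nabil is living and takes 1/16.
Farouk is living and takes 1/4.
Rashida is living and takes 1/4.
Tariq is living and takes 1/4.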